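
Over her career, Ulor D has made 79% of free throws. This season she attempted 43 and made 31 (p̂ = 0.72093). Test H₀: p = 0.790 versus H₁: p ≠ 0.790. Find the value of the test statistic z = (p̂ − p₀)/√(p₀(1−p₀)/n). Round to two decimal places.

p̂ = 31/43 ≈ 0.7209.
SE = √(p₀(1−p₀)/n) = √(0.1659/43) = 0.0621.
z = (0.7209 − 0.79)/0.0621 = -0.0691/0.0621 = -1.11.
p-value = 2·P(Z > 1.112) ≈ 0.2661.

z = -1.11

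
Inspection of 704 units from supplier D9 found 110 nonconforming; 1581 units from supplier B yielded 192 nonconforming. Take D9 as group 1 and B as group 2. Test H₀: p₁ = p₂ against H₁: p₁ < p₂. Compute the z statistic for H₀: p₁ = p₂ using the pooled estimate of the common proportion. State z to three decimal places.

z = 2.268

p̂₁ = 110/704 ≈ 0.15625, p̂₂ = 192/1581 ≈ 0.12144.
Pooled p̂ = (110+192)/(704+1581) = 302/2285 = 0.13217.
SE = √(p̂(1−p̂)(1/n₁+1/n₂)) = √(0.13217·0.86783·0.00205297) = √(0.000235472) = 0.01535.
z = (0.15625 − 0.12144)/0.01535 = 0.03481/0.01535 = 2.268.
p-value = P(Z < 2.268) ≈ 0.9883.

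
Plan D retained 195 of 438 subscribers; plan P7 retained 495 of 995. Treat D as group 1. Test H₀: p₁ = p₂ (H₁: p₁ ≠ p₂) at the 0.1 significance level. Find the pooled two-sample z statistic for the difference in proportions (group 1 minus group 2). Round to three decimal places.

p̂₁ = 195/438 = 0.44521, p̂₂ = 495/995 = 0.49749.
Pooled p̂ = (195+495)/(438+995) = 690/1433 = 0.48151.
SE = √(p̂(1−p̂)(1/n₁+1/n₂)) = √(0.48151·0.51849·0.00328813) = √(0.000820908) = 0.02865.
z = (0.44521 − 0.49749)/0.02865 = -0.05228/0.02865 = -1.825.
p-value = 2·P(Z > 1.825) ≈ 0.0680. With α = 0.1, reject H₀.

z = -1.825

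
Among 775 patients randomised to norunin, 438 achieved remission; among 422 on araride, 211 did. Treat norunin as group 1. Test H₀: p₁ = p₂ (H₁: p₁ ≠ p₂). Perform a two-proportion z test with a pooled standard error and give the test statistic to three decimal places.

z = 2.162

p̂₁ = 438/775 ≈ 0.56516, p̂₂ = 211/422 ≈ 0.50000.
Pooled p̂ = (438+211)/(775+422) = 649/1197 = 0.54219.
SE = √(0.24822 × 0.00365999) = 0.03014.
z = (0.56516 − 0.50000)/0.03014 = 0.06516/0.03014 = 2.162.
p-value = 2·P(Z > 2.162) ≈ 0.0306.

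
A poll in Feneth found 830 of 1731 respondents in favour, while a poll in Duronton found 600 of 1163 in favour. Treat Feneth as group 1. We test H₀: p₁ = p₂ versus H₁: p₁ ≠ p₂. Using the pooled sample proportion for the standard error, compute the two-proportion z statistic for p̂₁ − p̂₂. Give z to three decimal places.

z = -1.921

p̂₁ = 830/1731 ≈ 0.47949, p̂₂ = 600/1163 ≈ 0.51591.
Pooled p̂ = (830+600)/(1731+1163) = 1430/2894 = 0.49413.
SE = √(0.249965 × 0.00143755) = 0.01896.
z = (0.47949 − 0.51591)/0.01896 = -0.03642/0.01896 = -1.921.
p-value = 2·P(Z > 1.921) ≈ 0.0547.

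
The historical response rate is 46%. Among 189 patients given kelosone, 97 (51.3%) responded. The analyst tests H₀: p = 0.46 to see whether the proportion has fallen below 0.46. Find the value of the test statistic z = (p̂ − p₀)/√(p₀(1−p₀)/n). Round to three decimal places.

z = 1.468

p̂ = 97/189 ≈ 0.51323.
Standard error under H₀: √(0.46×0.54/189) = 0.03625.
z = (0.51323 − 0.46)/0.03625 = 0.05323/0.03625 = 1.468.
p-value = P(Z < 1.468) ≈ 0.9290.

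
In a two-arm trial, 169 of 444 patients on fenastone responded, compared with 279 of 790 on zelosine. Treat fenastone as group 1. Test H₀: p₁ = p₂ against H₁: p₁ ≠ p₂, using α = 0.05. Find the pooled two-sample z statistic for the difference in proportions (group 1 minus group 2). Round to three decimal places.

z = 0.963

p̂₁ = 169/444 ≈ 0.38063, p̂₂ = 279/790 ≈ 0.35316.
Pooled p̂ = (169+279)/(444+790) = 448/1234 = 0.36305.
SE = √(0.231244 × 0.00351808) = 0.02852.
z = (0.38063 − 0.35316)/0.02852 = 0.02747/0.02852 = 0.963.
Two-sided p-value ≈ 2·Φ(−0.963) = 0.3356, so at α = 0.05 we fail to reject H₀.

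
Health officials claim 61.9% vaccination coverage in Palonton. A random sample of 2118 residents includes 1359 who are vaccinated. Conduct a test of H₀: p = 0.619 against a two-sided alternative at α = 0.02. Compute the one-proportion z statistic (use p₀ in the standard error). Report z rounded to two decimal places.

z = 2.15

p̂ = 1359/2118 = 0.64164.
SE = √(p₀(1−p₀)/n) = √(0.23584/2118) = 0.01055.
z = (0.64164 − 0.619)/0.01055 = 0.02264/0.01055 = 2.15.
Two-sided p-value ≈ 2·Φ(−2.146) = 0.0319. With α = 0.02, fail to reject H₀.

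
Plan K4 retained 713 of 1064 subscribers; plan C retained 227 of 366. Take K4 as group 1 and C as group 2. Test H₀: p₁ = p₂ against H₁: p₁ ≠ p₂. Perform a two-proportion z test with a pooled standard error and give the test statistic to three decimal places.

p̂₁ = 713/1064 = 0.67011, p̂₂ = 227/366 = 0.62022.
Pooled p̂ = (713+227)/(1064+366) = 940/1430 = 0.65734.
SE = √(p̂(1−p̂)(1/n₁+1/n₂)) = √(0.65734·0.34266·0.00367209) = √(0.000827114) = 0.02876.
z = (0.67011 − 0.62022)/0.02876 = 0.04989/0.02876 = 1.735.
p-value = 2·P(Z > 1.735) ≈ 0.0828.

z = 1.735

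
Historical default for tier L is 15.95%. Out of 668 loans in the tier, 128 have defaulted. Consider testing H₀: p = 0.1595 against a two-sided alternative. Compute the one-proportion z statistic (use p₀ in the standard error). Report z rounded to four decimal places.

z = 2.2671

p̂ = 128/668 ≈ 0.1916168.
Under H₀, SE = √(0.1595·0.8405/668) = √(0.000200688) = 0.0141664.
z = (0.1916168 − 0.1595)/0.0141664 = 0.0321168/0.0141664 = 2.2671.
p-value = 2·P(Z > 2.267) ≈ 0.0234.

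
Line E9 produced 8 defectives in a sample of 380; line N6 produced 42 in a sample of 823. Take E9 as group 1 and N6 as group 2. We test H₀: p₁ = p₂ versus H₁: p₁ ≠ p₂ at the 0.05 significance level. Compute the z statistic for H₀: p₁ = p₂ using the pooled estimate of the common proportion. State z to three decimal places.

z = -2.422

p̂₁ = 8/380 ≈ 0.02105, p̂₂ = 42/823 ≈ 0.05103.
Pooled p̂ = (8+42)/(380+823) = 50/1203 = 0.04156.
SE = √(p̂(1−p̂)(1/n₁+1/n₂)) = √(0.04156·0.95844·0.00384665) = √(0.000153232) = 0.01238.
z = (0.02105 − 0.05103)/0.01238 = -0.02998/0.01238 = -2.422.
p-value = 2·P(Z > 2.422) ≈ 0.0154; since p < α = 0.05, reject H₀.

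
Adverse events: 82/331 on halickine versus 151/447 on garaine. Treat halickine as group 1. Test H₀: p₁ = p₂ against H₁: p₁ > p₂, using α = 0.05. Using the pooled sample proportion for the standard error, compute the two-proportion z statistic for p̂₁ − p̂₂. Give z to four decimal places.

z = -2.7119

p̂₁ = 82/331 ≈ 0.247734, p̂₂ = 151/447 ≈ 0.337808.
Pooled p̂ = (82+151)/(331+447) = 233/778 = 0.299486.
SE = √(0.209794 × 0.00525828) = 0.033214.
z = (0.247734 − 0.337808)/0.033214 = -0.090074/0.033214 = -2.7119.
p-value = P(Z > -2.712) ≈ 0.9967; since p > α = 0.05, fail to reject H₀.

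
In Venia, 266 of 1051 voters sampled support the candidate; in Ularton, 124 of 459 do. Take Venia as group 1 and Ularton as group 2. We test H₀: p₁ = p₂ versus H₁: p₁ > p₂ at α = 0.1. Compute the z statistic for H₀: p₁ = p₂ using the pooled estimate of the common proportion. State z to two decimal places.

z = -0.70

p̂₁ = 266/1051 = 0.2531, p̂₂ = 124/459 = 0.2702.
Pooled p̂ = (266+124)/(1051+459) = 390/1510 = 0.2583.
SE = √(0.191571 × 0.00313012) = 0.0245.
z = (0.2531 − 0.2702)/0.0245 = -0.0171/0.0245 = -0.70.
p-value = P(Z > -0.697) ≈ 0.7570; since p > α = 0.1, fail to reject H₀.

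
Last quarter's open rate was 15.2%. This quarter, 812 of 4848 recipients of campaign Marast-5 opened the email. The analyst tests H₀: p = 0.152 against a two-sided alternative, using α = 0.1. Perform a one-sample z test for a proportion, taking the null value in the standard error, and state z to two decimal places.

z = 3.00

p̂ = 812/4848 ≈ 0.16749.
SE = √(p₀(1−p₀)/n) = √(0.1289/4848) = 0.00516.
z = (0.16749 − 0.152)/0.00516 = 0.01549/0.00516 = 3.00.
p-value = 2·P(Z > 3.004) ≈ 0.0027. With α = 0.1, reject H₀.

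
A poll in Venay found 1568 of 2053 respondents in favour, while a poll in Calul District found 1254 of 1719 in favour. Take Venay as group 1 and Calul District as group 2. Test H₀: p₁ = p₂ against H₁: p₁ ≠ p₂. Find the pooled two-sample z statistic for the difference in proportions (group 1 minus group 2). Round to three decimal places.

p̂₁ = 1568/2053 ≈ 0.76376, p̂₂ = 1254/1719 ≈ 0.72949.
Pooled p̂ = (1568+1254)/(2053+1719) = 2822/3772 = 0.74814.
SE = √(0.188424 × 0.00106883) = 0.01419.
z = (0.76376 − 0.72949)/0.01419 = 0.03427/0.01419 = 2.415.

z = 2.415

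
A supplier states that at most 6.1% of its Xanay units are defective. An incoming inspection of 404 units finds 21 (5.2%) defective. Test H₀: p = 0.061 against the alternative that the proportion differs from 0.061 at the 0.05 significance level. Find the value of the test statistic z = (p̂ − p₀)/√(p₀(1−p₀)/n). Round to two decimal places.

p̂ = 21/404 = 0.0520.
Standard error under H₀: √(0.061×0.939/404) = 0.0119.
z = (0.0520 − 0.061)/0.0119 = -0.0090/0.0119 = -0.76.
p-value = 2·P(Z > 0.758) ≈ 0.4487; since p > α = 0.05, fail to reject H₀.

z = -0.76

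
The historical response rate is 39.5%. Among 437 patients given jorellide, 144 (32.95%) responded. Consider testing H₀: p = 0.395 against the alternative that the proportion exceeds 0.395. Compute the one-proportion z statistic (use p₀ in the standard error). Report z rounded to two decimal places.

z = -2.80

p̂ = 144/437 ≈ 0.3295.
SE = √(p₀(1−p₀)/n) = √(0.23897/437) = 0.0234.
z = (0.3295 − 0.395)/0.0234 = -0.0655/0.0234 = -2.80.
p-value = P(Z > -2.800) ≈ 0.9974.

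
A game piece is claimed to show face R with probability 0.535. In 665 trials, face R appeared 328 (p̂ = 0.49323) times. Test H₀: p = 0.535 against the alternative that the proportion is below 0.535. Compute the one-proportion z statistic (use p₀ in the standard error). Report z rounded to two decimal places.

z = -2.16

p̂ = 328/665 = 0.49323.
SE = √(p₀(1−p₀)/n) = √(0.24877/665) = 0.01934.
z = (0.49323 − 0.535)/0.01934 = -0.04177/0.01934 = -2.16.
p-value = P(Z < -2.159) ≈ 0.0154.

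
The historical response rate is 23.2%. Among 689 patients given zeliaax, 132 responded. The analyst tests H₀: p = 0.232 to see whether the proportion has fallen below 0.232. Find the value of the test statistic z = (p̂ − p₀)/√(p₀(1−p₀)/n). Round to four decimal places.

z = -2.5134

p̂ = 132/689 ≈ 0.191582.
Standard error under H₀: √(0.232×0.768/689) = 0.016081.
z = (0.191582 − 0.232)/0.016081 = -0.040418/0.016081 = -2.5134.
p-value = P(Z < -2.513) ≈ 0.0060.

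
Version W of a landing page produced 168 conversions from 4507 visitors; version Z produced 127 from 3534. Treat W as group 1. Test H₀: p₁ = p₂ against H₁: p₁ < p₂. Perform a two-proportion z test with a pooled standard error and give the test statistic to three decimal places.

p̂₁ = 168/4507 ≈ 0.037275, p̂₂ = 127/3534 ≈ 0.035937.
Pooled p̂ = (168+127)/(4507+3534) = 295/8041 = 0.036687.
SE = √(p̂(1−p̂)(1/n₁+1/n₂)) = √(0.036687·0.963313·0.000504843) = √(1.78417e-05) = 0.004224.
z = (0.037275 − 0.035937)/0.004224 = 0.001338/0.004224 = 0.317.
p-value = P(Z < 0.317) ≈ 0.6244.

z = 0.317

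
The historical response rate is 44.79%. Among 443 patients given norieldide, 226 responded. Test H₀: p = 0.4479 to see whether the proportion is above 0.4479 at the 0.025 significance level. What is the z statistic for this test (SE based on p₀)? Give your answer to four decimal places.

z = 2.6351

p̂ = 226/443 ≈ 0.510158.
Standard error under H₀: √(0.4479×0.5521/443) = 0.023626.
z = (0.510158 − 0.4479)/0.023626 = 0.062258/0.023626 = 2.6351.
p-value = P(Z > 2.635) ≈ 0.0042; since p < α = 0.025, reject H₀.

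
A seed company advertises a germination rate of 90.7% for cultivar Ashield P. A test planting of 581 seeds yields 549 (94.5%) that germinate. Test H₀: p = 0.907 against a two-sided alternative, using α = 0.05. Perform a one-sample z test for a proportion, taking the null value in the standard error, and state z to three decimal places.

z = 3.147

p̂ = 549/581 = 0.94492.
Standard error under H₀: √(0.907×0.093/581) = 0.01205.
z = (0.94492 − 0.907)/0.01205 = 0.03792/0.01205 = 3.147.
p-value = 2·P(Z > 3.147) ≈ 0.0016, so at α = 0.05 we reject H₀.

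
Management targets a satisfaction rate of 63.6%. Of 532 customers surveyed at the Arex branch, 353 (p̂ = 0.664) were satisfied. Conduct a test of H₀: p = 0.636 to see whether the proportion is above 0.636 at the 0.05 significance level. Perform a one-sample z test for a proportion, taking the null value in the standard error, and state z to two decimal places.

p̂ = 353/532 ≈ 0.6635.
Under H₀, SE = √(0.636·0.364/532) = √(0.000435158) = 0.0209.
z = (0.6635 − 0.636)/0.0209 = 0.0275/0.0209 = 1.32.
p-value = P(Z > 1.320) ≈ 0.0934, so at α = 0.05 we fail to reject H₀.

z = 1.32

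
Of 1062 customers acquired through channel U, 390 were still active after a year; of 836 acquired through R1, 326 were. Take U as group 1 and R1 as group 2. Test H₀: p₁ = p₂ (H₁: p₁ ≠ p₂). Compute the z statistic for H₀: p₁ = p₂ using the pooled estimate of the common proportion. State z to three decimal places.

p̂₁ = 390/1062 ≈ 0.36723, p̂₂ = 326/836 ≈ 0.38995.
Pooled p̂ = (390+326)/(1062+836) = 716/1898 = 0.37724.
SE = √(0.23493 × 0.00213779) = 0.02241.
z = (0.36723 − 0.38995)/0.02241 = -0.02272/0.02241 = -1.014.
Two-sided p-value ≈ 2·Φ(−1.014) = 0.3107.

z = -1.014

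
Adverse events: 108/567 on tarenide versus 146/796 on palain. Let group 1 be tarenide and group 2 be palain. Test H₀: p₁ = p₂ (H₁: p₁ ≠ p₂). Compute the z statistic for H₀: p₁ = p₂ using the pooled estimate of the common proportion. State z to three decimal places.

z = 0.330

p̂₁ = 108/567 ≈ 0.19048, p̂₂ = 146/796 ≈ 0.18342.
Pooled p̂ = (108+146)/(567+796) = 254/1363 = 0.18635.
SE = √(0.151626 × 0.00301995) = 0.02140.
z = (0.19048 − 0.18342)/0.02140 = 0.00706/0.02140 = 0.330.
Two-sided p-value ≈ 2·Φ(−0.330) = 0.7415.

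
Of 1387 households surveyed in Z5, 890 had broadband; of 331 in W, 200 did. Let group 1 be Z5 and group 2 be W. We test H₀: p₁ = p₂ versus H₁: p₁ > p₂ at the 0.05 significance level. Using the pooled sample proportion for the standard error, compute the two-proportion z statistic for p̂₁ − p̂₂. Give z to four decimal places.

p̂₁ = 890/1387 ≈ 0.641673, p̂₂ = 200/331 ≈ 0.604230.
Pooled p̂ = (890+200)/(1387+331) = 1090/1718 = 0.634459.
SE = √(0.231921 × 0.00374213) = 0.029460.
z = (0.641673 − 0.604230)/0.029460 = 0.037443/0.029460 = 1.2710.
p-value = P(Z > 1.271) ≈ 0.1019. With α = 0.05, fail to reject H₀.

z = 1.2710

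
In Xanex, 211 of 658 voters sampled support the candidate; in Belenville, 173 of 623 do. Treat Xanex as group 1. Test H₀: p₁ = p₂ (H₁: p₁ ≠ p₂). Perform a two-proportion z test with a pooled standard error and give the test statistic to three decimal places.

p̂₁ = 211/658 ≈ 0.32067, p̂₂ = 173/623 ≈ 0.27769.
Pooled p̂ = (211+173)/(658+623) = 384/1281 = 0.29977.
SE = √(0.209906 × 0.00312489) = 0.02561.
z = (0.32067 − 0.27769)/0.02561 = 0.04298/0.02561 = 1.678.
p-value = 2·P(Z > 1.678) ≈ 0.0933.

z = 1.678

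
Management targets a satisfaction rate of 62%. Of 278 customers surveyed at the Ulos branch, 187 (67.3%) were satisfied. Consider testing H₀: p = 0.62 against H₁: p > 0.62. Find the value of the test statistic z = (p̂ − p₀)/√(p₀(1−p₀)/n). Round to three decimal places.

p̂ = 187/278 ≈ 0.67266.
Standard error under H₀: √(0.62×0.38/278) = 0.02911.
z = (0.67266 − 0.62)/0.02911 = 0.05266/0.02911 = 1.809.

z = 1.809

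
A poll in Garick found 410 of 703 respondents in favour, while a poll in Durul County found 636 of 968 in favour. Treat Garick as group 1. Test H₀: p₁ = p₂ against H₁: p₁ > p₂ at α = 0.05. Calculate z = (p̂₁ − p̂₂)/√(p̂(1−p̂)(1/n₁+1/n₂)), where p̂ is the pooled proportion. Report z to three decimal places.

p̂₁ = 410/703 ≈ 0.58321, p̂₂ = 636/968 ≈ 0.65702.
Pooled p̂ = (410+636)/(703+968) = 1046/1671 = 0.62597.
SE = √(0.234131 × 0.00245553) = 0.02398.
z = (0.58321 − 0.65702)/0.02398 = -0.07381/0.02398 = -3.078.
p-value = P(Z > -3.078) ≈ 0.9990, so at α = 0.05 we fail to reject H₀.

z = -3.078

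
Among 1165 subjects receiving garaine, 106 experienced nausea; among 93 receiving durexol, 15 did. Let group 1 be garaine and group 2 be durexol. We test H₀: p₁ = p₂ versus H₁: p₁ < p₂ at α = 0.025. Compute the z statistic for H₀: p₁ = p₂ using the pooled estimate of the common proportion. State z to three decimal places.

p̂₁ = 106/1165 ≈ 0.09099, p̂₂ = 15/93 ≈ 0.16129.
Pooled p̂ = (106+15)/(1165+93) = 121/1258 = 0.09618.
SE = √(p̂(1−p̂)(1/n₁+1/n₂)) = √(0.09618·0.90382·0.0116111) = √(0.00100938) = 0.03177.
z = (0.09099 − 0.16129)/0.03177 = -0.07030/0.03177 = -2.213.
p-value = P(Z < -2.213) ≈ 0.0135. With α = 0.025, reject H₀.

z = -2.213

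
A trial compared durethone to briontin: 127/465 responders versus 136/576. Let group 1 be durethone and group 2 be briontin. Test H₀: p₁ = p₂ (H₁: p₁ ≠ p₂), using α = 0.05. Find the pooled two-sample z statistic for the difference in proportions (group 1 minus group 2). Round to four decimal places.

p̂₁ = 127/465 ≈ 0.273118, p̂₂ = 136/576 ≈ 0.236111.
Pooled p̂ = (127+136)/(465+576) = 263/1041 = 0.252642.
SE = √(p̂(1−p̂)(1/n₁+1/n₂)) = √(0.252642·0.747358·0.00388665) = √(0.000733853) = 0.027090.
z = (0.273118 − 0.236111)/0.027090 = 0.037007/0.027090 = 1.3661.
Two-sided p-value ≈ 2·Φ(−1.366) = 0.1719, so at α = 0.05 we fail to reject H₀.

z = 1.3661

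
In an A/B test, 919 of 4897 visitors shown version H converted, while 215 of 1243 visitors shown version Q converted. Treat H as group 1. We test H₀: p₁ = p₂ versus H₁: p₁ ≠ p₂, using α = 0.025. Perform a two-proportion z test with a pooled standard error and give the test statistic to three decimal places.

p̂₁ = 919/4897 ≈ 0.18767, p̂₂ = 215/1243 ≈ 0.17297.
Pooled p̂ = (919+215)/(4897+1243) = 1134/6140 = 0.18469.
SE = √(p̂(1−p̂)(1/n₁+1/n₂)) = √(0.18469·0.81531·0.00100871) = √(0.000151892) = 0.01232.
z = (0.18767 − 0.17297)/0.01232 = 0.01470/0.01232 = 1.193.
Two-sided p-value ≈ 2·Φ(−1.193) = 0.2331. With α = 0.025, fail to reject H₀.

z = 1.193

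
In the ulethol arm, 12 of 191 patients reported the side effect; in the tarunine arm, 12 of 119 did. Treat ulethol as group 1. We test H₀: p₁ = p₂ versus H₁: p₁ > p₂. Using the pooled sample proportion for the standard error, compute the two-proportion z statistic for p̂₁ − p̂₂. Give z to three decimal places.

z = -1.218

p̂₁ = 12/191 = 0.06283, p̂₂ = 12/119 = 0.10084.
Pooled p̂ = (12+12)/(191+119) = 24/310 = 0.07742.
SE = √(p̂(1−p̂)(1/n₁+1/n₂)) = √(0.07742·0.92258·0.013639) = √(0.000974171) = 0.03121.
z = (0.06283 − 0.10084)/0.03121 = -0.03801/0.03121 = -1.218.
p-value = P(Z > -1.218) ≈ 0.8884.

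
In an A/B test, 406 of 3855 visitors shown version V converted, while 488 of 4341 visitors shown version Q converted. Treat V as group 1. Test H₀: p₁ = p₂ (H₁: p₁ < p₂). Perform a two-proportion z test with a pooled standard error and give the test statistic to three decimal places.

z = -1.029

p̂₁ = 406/3855 = 0.10532, p̂₂ = 488/4341 = 0.11242.
Pooled p̂ = (406+488)/(3855+4341) = 894/8196 = 0.10908.
SE = √(p̂(1−p̂)(1/n₁+1/n₂)) = √(0.10908·0.89092·0.000489765) = √(4.75952e-05) = 0.00690.
z = (0.10532 − 0.11242)/0.00690 = -0.00710/0.00690 = -1.029.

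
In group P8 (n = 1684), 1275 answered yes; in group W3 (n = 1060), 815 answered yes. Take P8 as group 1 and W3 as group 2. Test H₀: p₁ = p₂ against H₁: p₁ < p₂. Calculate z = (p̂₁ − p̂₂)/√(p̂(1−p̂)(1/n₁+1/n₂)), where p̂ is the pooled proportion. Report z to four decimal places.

p̂₁ = 1275/1684 ≈ 0.757126, p̂₂ = 815/1060 ≈ 0.768868.
Pooled p̂ = (1275+815)/(1684+1060) = 2090/2744 = 0.761662.
SE = √(p̂(1−p̂)(1/n₁+1/n₂)) = √(0.761662·0.238338·0.00153722) = √(0.000279056) = 0.016705.
z = (0.757126 − 0.768868)/0.016705 = -0.011742/0.016705 = -0.7029.

z = -0.7029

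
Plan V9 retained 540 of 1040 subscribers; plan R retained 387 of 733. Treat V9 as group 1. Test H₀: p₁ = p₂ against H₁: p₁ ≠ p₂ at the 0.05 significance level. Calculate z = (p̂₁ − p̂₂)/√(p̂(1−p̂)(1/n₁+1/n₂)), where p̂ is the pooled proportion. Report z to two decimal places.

p̂₁ = 540/1040 ≈ 0.51923, p̂₂ = 387/733 ≈ 0.52797.
Pooled p̂ = (540+387)/(1040+733) = 927/1773 = 0.52284.
SE = √(0.249478 × 0.00232579) = 0.02409.
z = (0.51923 − 0.52797)/0.02409 = -0.00874/0.02409 = -0.36.
p-value = 2·P(Z > 0.363) ≈ 0.7168. With α = 0.05, fail to reject H₀.

z = -0.36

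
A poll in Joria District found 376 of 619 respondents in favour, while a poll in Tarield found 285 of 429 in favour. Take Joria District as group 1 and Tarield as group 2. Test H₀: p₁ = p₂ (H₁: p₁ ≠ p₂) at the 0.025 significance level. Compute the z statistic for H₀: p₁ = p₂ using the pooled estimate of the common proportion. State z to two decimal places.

p̂₁ = 376/619 ≈ 0.6074, p̂₂ = 285/429 ≈ 0.6643.
Pooled p̂ = (376+285)/(619+429) = 661/1048 = 0.6307.
SE = √(p̂(1−p̂)(1/n₁+1/n₂)) = √(0.6307·0.3693·0.00394651) = √(0.000919186) = 0.0303.
z = (0.6074 − 0.6643)/0.0303 = -0.0569/0.0303 = -1.88.
p-value = 2·P(Z > 1.877) ≈ 0.0605. With α = 0.025, fail to reject H₀.

z = -1.88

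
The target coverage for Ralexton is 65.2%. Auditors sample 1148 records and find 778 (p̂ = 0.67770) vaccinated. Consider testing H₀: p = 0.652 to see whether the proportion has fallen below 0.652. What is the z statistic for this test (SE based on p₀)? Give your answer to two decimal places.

p̂ = 778/1148 = 0.67770.
Under H₀, SE = √(0.652·0.348/1148) = √(0.000197645) = 0.01406.
z = (0.67770 − 0.652)/0.01406 = 0.02570/0.01406 = 1.83.

z = 1.83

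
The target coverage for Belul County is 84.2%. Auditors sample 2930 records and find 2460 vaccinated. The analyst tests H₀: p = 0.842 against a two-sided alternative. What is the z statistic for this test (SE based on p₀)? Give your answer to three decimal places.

p̂ = 2460/2930 ≈ 0.83959.
Standard error under H₀: √(0.842×0.158/2930) = 0.00674.
z = (0.83959 − 0.842)/0.00674 = -0.00241/0.00674 = -0.358.
Two-sided p-value ≈ 2·Φ(−0.358) = 0.7206.

z = -0.358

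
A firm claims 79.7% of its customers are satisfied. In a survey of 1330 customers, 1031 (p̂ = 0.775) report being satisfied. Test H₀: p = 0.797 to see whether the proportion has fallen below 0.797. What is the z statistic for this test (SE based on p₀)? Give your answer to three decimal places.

p̂ = 1031/1330 ≈ 0.775188.
Under H₀, SE = √(0.797·0.203/1330) = √(0.000121647) = 0.011029.
z = (0.775188 − 0.797)/0.011029 = -0.021812/0.011029 = -1.978.
p-value = P(Z < -1.978) ≈ 0.0240.

z = -1.978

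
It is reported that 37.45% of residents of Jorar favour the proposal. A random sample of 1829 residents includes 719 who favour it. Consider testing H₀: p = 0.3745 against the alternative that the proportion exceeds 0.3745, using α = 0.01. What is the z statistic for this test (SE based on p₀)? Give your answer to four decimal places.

z = 1.6445

p̂ = 719/1829 ≈ 0.393111.
Standard error under H₀: √(0.3745×0.6255/1829) = 0.011317.
z = (0.393111 − 0.3745)/0.011317 = 0.018611/0.011317 = 1.6445.
p-value = P(Z > 1.645) ≈ 0.0500. With α = 0.01, fail to reject H₀.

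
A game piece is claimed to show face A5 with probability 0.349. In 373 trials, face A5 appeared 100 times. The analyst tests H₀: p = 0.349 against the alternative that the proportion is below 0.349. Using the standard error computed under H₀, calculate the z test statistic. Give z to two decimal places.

p̂ = 100/373 = 0.2681.
Standard error under H₀: √(0.349×0.651/373) = 0.0247.
z = (0.2681 − 0.349)/0.0247 = -0.0809/0.0247 = -3.28.

z = -3.28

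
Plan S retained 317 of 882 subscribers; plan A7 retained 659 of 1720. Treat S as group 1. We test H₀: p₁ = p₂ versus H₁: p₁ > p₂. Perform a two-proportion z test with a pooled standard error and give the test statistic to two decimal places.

z = -1.18

p̂₁ = 317/882 = 0.3594, p̂₂ = 659/1720 = 0.3831.
Pooled p̂ = (317+659)/(882+1720) = 976/2602 = 0.3751.
SE = √(p̂(1−p̂)(1/n₁+1/n₂)) = √(0.3751·0.6249·0.00171518) = √(0.000402037) = 0.0201.
z = (0.3594 − 0.3831)/0.0201 = -0.0237/0.0201 = -1.18.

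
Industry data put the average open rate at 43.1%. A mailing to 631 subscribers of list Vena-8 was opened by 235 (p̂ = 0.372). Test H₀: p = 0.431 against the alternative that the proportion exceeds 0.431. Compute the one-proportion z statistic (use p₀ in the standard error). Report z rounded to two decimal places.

z = -2.97

p̂ = 235/631 ≈ 0.3724.
Under H₀, SE = √(0.431·0.569/631) = √(0.000388651) = 0.0197.
z = (0.3724 − 0.431)/0.0197 = -0.0586/0.0197 = -2.97.
p-value = P(Z > -2.971) ≈ 0.9985.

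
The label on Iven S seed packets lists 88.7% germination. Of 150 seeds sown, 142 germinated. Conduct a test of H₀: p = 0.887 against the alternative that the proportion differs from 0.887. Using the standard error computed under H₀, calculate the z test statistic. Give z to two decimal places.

z = 2.31

p̂ = 142/150 = 0.9467.
SE = √(p₀(1−p₀)/n) = √(0.10023/150) = 0.0258.
z = (0.9467 − 0.887)/0.0258 = 0.0597/0.0258 = 2.31.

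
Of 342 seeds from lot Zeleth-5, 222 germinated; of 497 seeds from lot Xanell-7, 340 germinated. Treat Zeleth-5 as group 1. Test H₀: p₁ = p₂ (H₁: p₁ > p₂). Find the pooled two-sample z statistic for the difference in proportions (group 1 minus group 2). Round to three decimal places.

p̂₁ = 222/342 = 0.64912, p̂₂ = 340/497 = 0.68410.
Pooled p̂ = (222+340)/(342+497) = 562/839 = 0.66985.
SE = √(0.221153 × 0.00493605) = 0.03304.
z = (0.64912 − 0.68410)/0.03304 = -0.03498/0.03304 = -1.059.
p-value = P(Z > -1.059) ≈ 0.8552.

z = -1.059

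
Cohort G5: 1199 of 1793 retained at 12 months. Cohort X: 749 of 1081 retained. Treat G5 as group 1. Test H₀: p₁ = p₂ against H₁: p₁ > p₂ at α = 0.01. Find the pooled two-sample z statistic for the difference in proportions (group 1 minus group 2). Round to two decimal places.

p̂₁ = 1199/1793 = 0.6687, p̂₂ = 749/1081 = 0.6929.
Pooled p̂ = (1199+749)/(1793+1081) = 1948/2874 = 0.6778.
SE = √(p̂(1−p̂)(1/n₁+1/n₂)) = √(0.6778·0.3222·0.00148279) = √(0.000323823) = 0.0180.
z = (0.6687 − 0.6929)/0.0180 = -0.0242/0.0180 = -1.34.
p-value = P(Z > -1.343) ≈ 0.9103, so at α = 0.01 we fail to reject H₀.

z = -1.34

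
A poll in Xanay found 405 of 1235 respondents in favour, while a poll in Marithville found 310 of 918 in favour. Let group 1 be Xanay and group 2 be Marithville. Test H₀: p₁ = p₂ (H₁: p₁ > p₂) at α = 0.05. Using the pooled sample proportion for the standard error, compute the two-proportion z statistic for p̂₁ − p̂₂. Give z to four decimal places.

p̂₁ = 405/1235 ≈ 0.327935, p̂₂ = 310/918 ≈ 0.337691.
Pooled p̂ = (405+310)/(1235+918) = 715/2153 = 0.332095.
SE = √(p̂(1−p̂)(1/n₁+1/n₂)) = √(0.332095·0.667905·0.00189904) = √(0.000421222) = 0.020524.
z = (0.327935 − 0.337691)/0.020524 = -0.009756/0.020524 = -0.4753.
p-value = P(Z > -0.475) ≈ 0.6827, so at α = 0.05 we fail to reject H₀.

z = -0.4753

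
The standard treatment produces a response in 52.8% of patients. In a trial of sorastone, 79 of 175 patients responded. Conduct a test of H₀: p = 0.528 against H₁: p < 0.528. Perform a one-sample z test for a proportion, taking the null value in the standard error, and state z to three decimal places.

z = -2.029

p̂ = 79/175 = 0.45143.
Under H₀, SE = √(0.528·0.472/175) = √(0.00142409) = 0.03774.
z = (0.45143 − 0.528)/0.03774 = -0.07657/0.03774 = -2.029.
p-value = P(Z < -2.029) ≈ 0.0212.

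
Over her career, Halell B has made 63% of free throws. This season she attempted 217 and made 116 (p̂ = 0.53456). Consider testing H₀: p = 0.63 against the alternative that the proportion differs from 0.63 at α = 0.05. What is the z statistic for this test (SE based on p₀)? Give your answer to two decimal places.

z = -2.91

p̂ = 116/217 ≈ 0.5346.
Standard error under H₀: √(0.63×0.37/217) = 0.0328.
z = (0.5346 − 0.63)/0.0328 = -0.0954/0.0328 = -2.91.
Two-sided p-value ≈ 2·Φ(−2.912) = 0.0036. With α = 0.05, reject H₀.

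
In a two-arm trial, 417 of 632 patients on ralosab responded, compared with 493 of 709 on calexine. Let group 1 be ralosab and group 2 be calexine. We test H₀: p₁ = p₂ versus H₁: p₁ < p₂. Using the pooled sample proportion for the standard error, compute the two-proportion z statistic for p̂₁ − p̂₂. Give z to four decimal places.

z = -1.3909

p̂₁ = 417/632 ≈ 0.6598101, p̂₂ = 493/709 ≈ 0.6953456.
Pooled p̂ = (417+493)/(632+709) = 910/1341 = 0.6785981.
SE = √(p̂(1−p̂)(1/n₁+1/n₂)) = √(0.6785981·0.3214019·0.00299272) = √(0.000652719) = 0.0255484.
z = (0.6598101 − 0.6953456)/0.0255484 = -0.0355355/0.0255484 = -1.3909.
p-value = P(Z < -1.391) ≈ 0.0821.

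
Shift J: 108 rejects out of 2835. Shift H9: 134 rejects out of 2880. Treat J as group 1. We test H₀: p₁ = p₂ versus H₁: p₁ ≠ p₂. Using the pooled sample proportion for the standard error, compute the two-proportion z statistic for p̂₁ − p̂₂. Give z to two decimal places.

p̂₁ = 108/2835 ≈ 0.0381, p̂₂ = 134/2880 ≈ 0.0465.
Pooled p̂ = (108+134)/(2835+2880) = 242/5715 = 0.0423.
SE = √(p̂(1−p̂)(1/n₁+1/n₂)) = √(0.0423·0.9577·0.000699956) = √(2.83844e-05) = 0.0053.
z = (0.0381 − 0.0465)/0.0053 = -0.0084/0.0053 = -1.58.
p-value = 2·P(Z > 1.583) ≈ 0.1135.

z = -1.58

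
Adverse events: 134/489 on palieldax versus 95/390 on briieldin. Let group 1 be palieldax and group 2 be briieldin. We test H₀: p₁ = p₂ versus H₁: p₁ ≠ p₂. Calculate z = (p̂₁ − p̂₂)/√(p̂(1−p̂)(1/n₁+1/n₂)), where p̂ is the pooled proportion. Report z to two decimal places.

z = 1.02

p̂₁ = 134/489 = 0.2740, p̂₂ = 95/390 = 0.2436.
Pooled p̂ = (134+95)/(489+390) = 229/879 = 0.2605.
SE = √(0.192651 × 0.00460909) = 0.0298.
z = (0.2740 − 0.2436)/0.0298 = 0.0304/0.0298 = 1.02.
Two-sided p-value ≈ 2·Φ(−1.021) = 0.3070.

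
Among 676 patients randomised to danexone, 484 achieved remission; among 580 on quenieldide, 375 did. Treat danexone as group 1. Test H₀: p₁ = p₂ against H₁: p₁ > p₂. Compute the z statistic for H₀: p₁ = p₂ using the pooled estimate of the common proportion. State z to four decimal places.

p̂₁ = 484/676 = 0.715976, p̂₂ = 375/580 = 0.646552.
Pooled p̂ = (484+375)/(676+580) = 859/1256 = 0.683917.
SE = √(p̂(1−p̂)(1/n₁+1/n₂)) = √(0.683917·0.316083·0.00320343) = √(0.000692499) = 0.026315.
z = (0.715976 − 0.646552)/0.026315 = 0.069424/0.026315 = 2.6382.

z = 2.6382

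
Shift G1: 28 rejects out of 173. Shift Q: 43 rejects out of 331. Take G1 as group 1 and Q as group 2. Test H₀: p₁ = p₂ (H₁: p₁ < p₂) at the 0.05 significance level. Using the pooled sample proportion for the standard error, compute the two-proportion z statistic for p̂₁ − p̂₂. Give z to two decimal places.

p̂₁ = 28/173 ≈ 0.1618, p̂₂ = 43/331 ≈ 0.1299.
Pooled p̂ = (28+43)/(173+331) = 71/504 = 0.1409.
SE = √(0.121028 × 0.00880149) = 0.0326.
z = (0.1618 − 0.1299)/0.0326 = 0.0319/0.0326 = 0.98.
p-value = P(Z < 0.979) ≈ 0.8361; since p > α = 0.05, fail to reject H₀.

z = 0.98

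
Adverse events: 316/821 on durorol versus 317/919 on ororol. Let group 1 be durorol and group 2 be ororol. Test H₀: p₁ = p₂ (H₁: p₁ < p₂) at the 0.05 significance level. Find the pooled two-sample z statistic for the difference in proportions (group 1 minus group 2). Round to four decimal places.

p̂₁ = 316/821 ≈ 0.384896, p̂₂ = 317/919 ≈ 0.344940.
Pooled p̂ = (316+317)/(821+919) = 633/1740 = 0.363793.
SE = √(p̂(1−p̂)(1/n₁+1/n₂)) = √(0.363793·0.636207·0.00230617) = √(0.000533757) = 0.023103.
z = (0.384896 − 0.344940)/0.023103 = 0.039956/0.023103 = 1.7295.
p-value = P(Z < 1.729) ≈ 0.9581, so at α = 0.05 we fail to reject H₀.

z = 1.7295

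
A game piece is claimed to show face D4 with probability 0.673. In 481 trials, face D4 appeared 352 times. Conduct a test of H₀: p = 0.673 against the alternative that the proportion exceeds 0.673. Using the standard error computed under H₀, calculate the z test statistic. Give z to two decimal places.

z = 2.75

p̂ = 352/481 = 0.7318.
Under H₀, SE = √(0.673·0.327/481) = √(0.000457528) = 0.0214.
z = (0.7318 − 0.673)/0.0214 = 0.0588/0.0214 = 2.75.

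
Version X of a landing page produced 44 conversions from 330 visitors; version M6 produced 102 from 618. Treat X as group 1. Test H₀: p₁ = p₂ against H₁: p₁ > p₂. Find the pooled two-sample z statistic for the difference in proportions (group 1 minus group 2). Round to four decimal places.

z = -1.2887

p̂₁ = 44/330 = 0.133333, p̂₂ = 102/618 = 0.165049.
Pooled p̂ = (44+102)/(330+618) = 146/948 = 0.154008.
SE = √(0.13029 × 0.00464843) = 0.024610.
z = (0.133333 − 0.165049)/0.024610 = -0.031716/0.024610 = -1.2887.
p-value = P(Z > -1.289) ≈ 0.9013.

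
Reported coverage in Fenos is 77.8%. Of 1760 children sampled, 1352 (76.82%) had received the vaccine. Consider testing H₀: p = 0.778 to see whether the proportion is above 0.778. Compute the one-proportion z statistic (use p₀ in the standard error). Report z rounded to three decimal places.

z = -0.991

p̂ = 1352/1760 ≈ 0.76818.
Standard error under H₀: √(0.778×0.222/1760) = 0.00991.
z = (0.76818 − 0.778)/0.00991 = -0.00982/0.00991 = -0.991.
p-value = P(Z > -0.991) ≈ 0.8392.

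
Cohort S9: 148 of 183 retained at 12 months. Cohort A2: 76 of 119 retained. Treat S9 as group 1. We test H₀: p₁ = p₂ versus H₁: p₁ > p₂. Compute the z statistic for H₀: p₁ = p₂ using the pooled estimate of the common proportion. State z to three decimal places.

z = 3.300

p̂₁ = 148/183 = 0.80874, p̂₂ = 76/119 = 0.63866.
Pooled p̂ = (148+76)/(183+119) = 224/302 = 0.74172.
SE = √(p̂(1−p̂)(1/n₁+1/n₂)) = √(0.74172·0.25828·0.0138678) = √(0.00265667) = 0.05154.
z = (0.80874 − 0.63866)/0.05154 = 0.17008/0.05154 = 3.300.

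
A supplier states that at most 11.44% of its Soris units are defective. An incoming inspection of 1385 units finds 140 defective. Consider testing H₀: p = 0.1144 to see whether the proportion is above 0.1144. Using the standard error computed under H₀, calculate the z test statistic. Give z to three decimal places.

z = -1.557

p̂ = 140/1385 = 0.101083.
SE = √(p₀(1−p₀)/n) = √(0.10131/1385) = 0.008553.
z = (0.101083 − 0.1144)/0.008553 = -0.013317/0.008553 = -1.557.
p-value = P(Z > -1.557) ≈ 0.9403.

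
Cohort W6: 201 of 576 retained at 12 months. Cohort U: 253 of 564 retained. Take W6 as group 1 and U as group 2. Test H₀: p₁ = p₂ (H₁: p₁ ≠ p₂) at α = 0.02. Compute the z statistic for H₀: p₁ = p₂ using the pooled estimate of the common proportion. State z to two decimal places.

z = -3.44

p̂₁ = 201/576 = 0.34896, p̂₂ = 253/564 = 0.44858.
Pooled p̂ = (201+253)/(576+564) = 454/1140 = 0.39825.
SE = √(0.239646 × 0.00350916) = 0.02900.
z = (0.34896 − 0.44858)/0.02900 = -0.09962/0.02900 = -3.44.
p-value = 2·P(Z > 3.435) ≈ 0.0006. With α = 0.02, reject H₀.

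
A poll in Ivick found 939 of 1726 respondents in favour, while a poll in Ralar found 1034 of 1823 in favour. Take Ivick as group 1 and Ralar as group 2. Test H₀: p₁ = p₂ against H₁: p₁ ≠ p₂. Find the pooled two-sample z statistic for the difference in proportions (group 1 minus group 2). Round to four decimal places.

p̂₁ = 939/1726 = 0.544032, p̂₂ = 1034/1823 = 0.567197.
Pooled p̂ = (939+1034)/(1726+1823) = 1973/3549 = 0.555931.
SE = √(p̂(1−p̂)(1/n₁+1/n₂)) = √(0.555931·0.444069·0.00112792) = √(0.000278452) = 0.016687.
z = (0.544032 − 0.567197)/0.016687 = -0.023165/0.016687 = -1.3882.
Two-sided p-value ≈ 2·Φ(−1.388) = 0.1651.

z = -1.3882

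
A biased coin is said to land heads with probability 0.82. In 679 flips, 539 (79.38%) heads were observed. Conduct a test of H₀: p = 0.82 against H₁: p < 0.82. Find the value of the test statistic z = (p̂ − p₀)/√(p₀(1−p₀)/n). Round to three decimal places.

p̂ = 539/679 ≈ 0.793814.
Standard error under H₀: √(0.82×0.18/679) = 0.014744.
z = (0.793814 − 0.82)/0.014744 = -0.026186/0.014744 = -1.776.
p-value = P(Z < -1.776) ≈ 0.0379.

z = -1.776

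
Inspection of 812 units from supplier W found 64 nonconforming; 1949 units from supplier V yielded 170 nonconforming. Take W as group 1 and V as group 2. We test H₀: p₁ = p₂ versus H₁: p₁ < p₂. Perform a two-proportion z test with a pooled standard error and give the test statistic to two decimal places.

z = -0.72

p̂₁ = 64/812 = 0.0788, p̂₂ = 170/1949 = 0.0872.
Pooled p̂ = (64+170)/(812+1949) = 234/2761 = 0.0848.
SE = √(p̂(1−p̂)(1/n₁+1/n₂)) = √(0.0848·0.9152·0.00174461) = √(0.000135328) = 0.0116.
z = (0.0788 − 0.0872)/0.0116 = -0.0084/0.0116 = -0.72.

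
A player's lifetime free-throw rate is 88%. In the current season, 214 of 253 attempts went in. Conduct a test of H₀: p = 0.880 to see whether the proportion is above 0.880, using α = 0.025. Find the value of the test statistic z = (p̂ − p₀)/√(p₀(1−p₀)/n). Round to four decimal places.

z = -1.6716

p̂ = 214/253 = 0.845850.
Standard error under H₀: √(0.88×0.12/253) = 0.020430.
z = (0.845850 − 0.88)/0.020430 = -0.034150/0.020430 = -1.6716.
p-value = P(Z > -1.672) ≈ 0.9527. With α = 0.025, fail to reject H₀.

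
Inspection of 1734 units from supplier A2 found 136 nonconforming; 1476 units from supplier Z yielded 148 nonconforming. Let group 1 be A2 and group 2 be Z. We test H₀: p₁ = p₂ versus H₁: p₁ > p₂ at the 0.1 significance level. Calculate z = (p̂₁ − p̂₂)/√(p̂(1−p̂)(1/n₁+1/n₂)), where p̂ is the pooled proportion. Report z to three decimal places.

z = -2.172

p̂₁ = 136/1734 = 0.078431, p̂₂ = 148/1476 = 0.100271.
Pooled p̂ = (136+148)/(1734+1476) = 284/3210 = 0.088474.
SE = √(0.080646 × 0.00125421) = 0.010057.
z = (0.078431 − 0.100271)/0.010057 = -0.021840/0.010057 = -2.172.
p-value = P(Z > -2.172) ≈ 0.9851; since p > α = 0.1, fail to reject H₀.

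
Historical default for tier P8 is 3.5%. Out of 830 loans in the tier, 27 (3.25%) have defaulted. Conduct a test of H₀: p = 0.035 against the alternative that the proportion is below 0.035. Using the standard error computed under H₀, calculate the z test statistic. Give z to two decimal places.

p̂ = 27/830 = 0.0325.
SE = √(p₀(1−p₀)/n) = √(0.033775/830) = 0.0064.
z = (0.0325 − 0.035)/0.0064 = -0.0025/0.0064 = -0.39.

z = -0.39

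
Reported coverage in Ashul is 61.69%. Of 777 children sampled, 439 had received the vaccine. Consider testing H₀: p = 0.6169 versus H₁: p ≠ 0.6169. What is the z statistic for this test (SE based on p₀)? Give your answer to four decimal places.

p̂ = 439/777 = 0.5649936.
SE = √(p₀(1−p₀)/n) = √(0.23633/777) = 0.0174403.
z = (0.5649936 − 0.6169)/0.0174403 = -0.0519064/0.0174403 = -2.9762.
p-value = 2·P(Z > 2.976) ≈ 0.0029.

z = -2.9762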